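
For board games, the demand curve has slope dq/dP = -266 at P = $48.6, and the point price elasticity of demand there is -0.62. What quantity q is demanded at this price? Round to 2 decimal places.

Ed = (dq/dP)·(P/q) ⇒ q = (dq/dP)·P/Ed = (-266)·48.6/(-0.62) = 20850.9677…

20850.97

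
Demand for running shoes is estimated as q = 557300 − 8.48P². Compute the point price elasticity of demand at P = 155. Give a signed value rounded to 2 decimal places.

-1.15

dq/dP = −2·8.48·P = -2628.8. At P = 155, q = 353568.
Ed = (dq/dP)·(P/q) = (-2628.8) × (155/353568) = -1.1524…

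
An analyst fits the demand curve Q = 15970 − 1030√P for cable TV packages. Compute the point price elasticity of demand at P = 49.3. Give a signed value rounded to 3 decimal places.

-0.414

dQ/dP = −1030/(2√P) = -73.3472. At P = 49.3, Q = 8737.96.
Ed = (dQ/dP)·(P/Q) = (-73.3472) × (49.3/8737.96) = -0.41382…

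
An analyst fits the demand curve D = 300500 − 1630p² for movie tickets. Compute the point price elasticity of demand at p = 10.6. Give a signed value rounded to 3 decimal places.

-3.121

dD/dp = −2·1630·p = -34556. At p = 10.6, D = 117353.2.
Ed = (dD/dp)·(p/D) = (-34556) × (10.6/117353.2) = -3.12129…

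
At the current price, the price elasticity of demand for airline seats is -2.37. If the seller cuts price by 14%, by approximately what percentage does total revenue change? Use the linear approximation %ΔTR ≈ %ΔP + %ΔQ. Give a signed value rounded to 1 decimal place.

+19.2%

%ΔQ ≈ Ed × %ΔP = (-2.37) × (-14%) = +33.1800%
%ΔTR ≈ %ΔP + %ΔQ = (-14%) + (+33.1800%) = +19.1800%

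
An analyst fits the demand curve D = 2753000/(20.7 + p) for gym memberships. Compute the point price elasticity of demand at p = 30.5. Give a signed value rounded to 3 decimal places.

-0.596

dD/dp = −2753000/(20.7 + p)² = -1050.19. At p = 30.5, D = 53769.5.
Ed = (dD/dp)·(p/D) = (-1050.19) × (30.5/53769.5) = -0.59570…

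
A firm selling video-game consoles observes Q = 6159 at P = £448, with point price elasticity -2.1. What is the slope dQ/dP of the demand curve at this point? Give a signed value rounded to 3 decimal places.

-28.870

Ed = (dQ/dP)·(P/Q) ⇒ dQ/dP = Ed·Q/P = (-2.1)·6159/448 = -28.87031…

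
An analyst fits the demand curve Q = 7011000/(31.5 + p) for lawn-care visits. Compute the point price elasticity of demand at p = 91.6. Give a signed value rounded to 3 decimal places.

-0.744

dQ/dp = −7011000/(31.5 + p)² = -462.662. At p = 91.6, Q = 56953.7.
Ed = (dQ/dp)·(p/Q) = (-462.662) × (91.6/56953.7) = -0.74411…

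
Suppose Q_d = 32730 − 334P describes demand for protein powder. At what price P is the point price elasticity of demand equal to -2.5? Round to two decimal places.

70.00

Ed = −334P/(32730 − 334P). Set this equal to -2.5:
334P = 2.5·(32730 − 334P) ⇒ 334P(1 + 2.5) = 2.5·32730
P = 2.5·32730 / (334·3.5) = 69.9957…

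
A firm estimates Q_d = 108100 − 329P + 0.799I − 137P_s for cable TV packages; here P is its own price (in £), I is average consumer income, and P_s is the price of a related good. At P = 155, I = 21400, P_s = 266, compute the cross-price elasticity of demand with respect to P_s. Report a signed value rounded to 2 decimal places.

At the given values, Q_d = 108100 − 329(155) + 0.799(21400) − 137(266) = 37761.6.
∂Q_d/∂P_s = -137.
E = (-137) × (266/37761.6) = -0.9650…

-0.97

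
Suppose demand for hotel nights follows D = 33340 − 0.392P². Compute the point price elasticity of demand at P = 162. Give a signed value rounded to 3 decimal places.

dD/dP = −2·0.392·P = -127.008. At P = 162, D = 23052.352.
Ed = (dD/dP)·(P/D) = (-127.008) × (162/23052.352) = -0.89254…

-0.893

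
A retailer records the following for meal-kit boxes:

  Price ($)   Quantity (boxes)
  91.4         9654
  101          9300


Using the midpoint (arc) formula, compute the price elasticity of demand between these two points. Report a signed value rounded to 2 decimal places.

-0.37

%ΔQ = (9300 − 9654) / [(9654 + 9300)/2] = -354/9477 = -0.037353…
%ΔP = (101 − 91.4) / [(91.4 + 101)/2] = 9.6/96.2 = 0.099792…
Arc Ed = %ΔQ / %ΔP = (-354/9477) / (9.6/96.2) = -0.3743…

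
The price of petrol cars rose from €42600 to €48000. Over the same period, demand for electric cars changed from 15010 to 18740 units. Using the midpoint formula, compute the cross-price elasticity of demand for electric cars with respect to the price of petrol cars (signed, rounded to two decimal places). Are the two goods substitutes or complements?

%ΔQ_{electric cars} = (18740 − 15010)/avg = 3730/16875 = 0.221037…
%ΔP_{petrol cars} = (48000 − 42600)/avg = 5400/45300 = 0.119205…
E_cross = (3730/16875) / (5400/45300) = 1.8542…
E_cross > 0 ⇒ the goods are substitutes.

1.85; substitutes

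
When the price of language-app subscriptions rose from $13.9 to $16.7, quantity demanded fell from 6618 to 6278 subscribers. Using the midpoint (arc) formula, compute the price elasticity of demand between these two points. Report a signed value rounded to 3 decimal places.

%ΔQ = (6278 − 6618) / [(6618 + 6278)/2] = -340/6448 = -0.052729…
%ΔP = (16.7 − 13.9) / [(13.9 + 16.7)/2] = 2.8/15.3 = 0.183006…
Arc Ed = %ΔQ / %ΔP = (-340/6448) / (2.8/15.3) = -0.28812…

-0.288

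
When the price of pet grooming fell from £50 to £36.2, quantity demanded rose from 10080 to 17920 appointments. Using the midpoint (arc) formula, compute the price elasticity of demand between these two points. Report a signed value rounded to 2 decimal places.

%ΔQ = (17920 − 10080) / [(10080 + 17920)/2] = 7840/14000 = 0.56
%ΔP = (36.2 − 50) / [(50 + 36.2)/2] = -13.8/43.1 = -0.320185…
Arc Ed = %ΔQ / %ΔP = (7840/14000) / (-13.8/43.1) = -1.7489…

-1.75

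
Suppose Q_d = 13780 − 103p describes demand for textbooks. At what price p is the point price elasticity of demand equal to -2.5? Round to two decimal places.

Ed = −103p/(13780 − 103p). Set this equal to -2.5:
103p = 2.5·(13780 − 103p) ⇒ 103p(1 + 2.5) = 2.5·13780
p = 2.5·13780 / (103·3.5) = 95.5617…

95.56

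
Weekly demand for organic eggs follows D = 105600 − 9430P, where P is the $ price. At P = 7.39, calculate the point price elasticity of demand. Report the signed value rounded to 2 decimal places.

dD/dP = −9430. At P = 7.39, D = 105600 − 9430(7.39) = 35912.3.
Ed = (dD/dP)·(P/D) = −9430 × (7.39/35912.3) = -1.9404…

-1.94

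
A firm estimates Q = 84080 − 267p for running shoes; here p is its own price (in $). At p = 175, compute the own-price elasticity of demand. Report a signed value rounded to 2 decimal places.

-1.25

At the given values, Q = 84080 − 267(175) = 37355.
∂Q/∂p = −267.
E = (-267) × (175/37355) = -1.2508…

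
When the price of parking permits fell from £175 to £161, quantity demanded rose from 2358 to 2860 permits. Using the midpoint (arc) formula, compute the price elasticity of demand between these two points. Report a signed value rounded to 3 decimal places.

%ΔQ = (2860 − 2358) / [(2358 + 2860)/2] = 502/2609 = 0.192410…
%ΔP = (161 − 175) / [(175 + 161)/2] = -14/168 = -0.083333…
Arc Ed = %ΔQ / %ΔP = (502/2609) / (-14/168) = -2.30893…

-2.309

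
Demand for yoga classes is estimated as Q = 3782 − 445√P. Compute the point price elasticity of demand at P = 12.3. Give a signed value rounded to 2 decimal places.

dQ/dP = −445/(2√P) = -63.4421. At P = 12.3, Q = 2221.32.
Ed = (dQ/dP)·(P/Q) = (-63.4421) × (12.3/2221.32) = -0.3512…

-0.35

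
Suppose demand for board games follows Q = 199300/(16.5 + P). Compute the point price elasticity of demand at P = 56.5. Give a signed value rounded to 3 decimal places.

dQ/dP = −199300/(16.5 + P)² = -37.3991. At P = 56.5, Q = 2730.14.
Ed = (dQ/dP)·(P/Q) = (-37.3991) × (56.5/2730.14) = -0.77397…

-0.774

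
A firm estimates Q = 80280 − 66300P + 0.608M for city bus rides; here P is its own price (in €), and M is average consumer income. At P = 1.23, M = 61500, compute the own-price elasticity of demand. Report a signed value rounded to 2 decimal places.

-2.26

At the given values, Q = 80280 − 66300(1.23) + 0.608(61500) = 36123.
∂Q/∂P = −66300.
E = (-66300) × (1.23/36123) = -2.2575…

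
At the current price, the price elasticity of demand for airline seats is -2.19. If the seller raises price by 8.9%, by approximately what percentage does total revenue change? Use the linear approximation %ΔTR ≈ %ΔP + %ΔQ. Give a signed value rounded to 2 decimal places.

-10.59%

%ΔQ ≈ Ed × %ΔP = (-2.19) × (+8.9%) = -19.4910%
%ΔTR ≈ %ΔP + %ΔQ = (+8.9%) + (-19.4910%) = -10.5910%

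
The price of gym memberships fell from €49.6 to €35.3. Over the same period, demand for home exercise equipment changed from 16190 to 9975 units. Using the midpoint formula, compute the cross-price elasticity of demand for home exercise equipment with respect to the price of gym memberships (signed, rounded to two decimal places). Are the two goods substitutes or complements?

%ΔQ_{home exercise equipment} = (9975 − 16190)/avg = -6215/13082.5 = -0.475062…
%ΔP_{gym memberships} = (35.3 − 49.6)/avg = -14.3/42.45 = -0.336866…
E_cross = (-6215/13082.5) / (-14.3/42.45) = 1.4102…
E_cross > 0 ⇒ the goods are substitutes.

1.41; substitutes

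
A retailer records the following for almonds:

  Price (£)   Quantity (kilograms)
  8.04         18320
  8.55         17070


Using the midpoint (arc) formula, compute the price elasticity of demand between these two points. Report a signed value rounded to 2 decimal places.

%ΔQ = (17070 − 18320) / [(18320 + 17070)/2] = -1250/17695 = -0.070641…
%ΔP = (8.55 − 8.04) / [(8.04 + 8.55)/2] = 0.51/8.295 = 0.061482…
Arc Ed = %ΔQ / %ΔP = (-1250/17695) / (0.51/8.295) = -1.1489…

-1.15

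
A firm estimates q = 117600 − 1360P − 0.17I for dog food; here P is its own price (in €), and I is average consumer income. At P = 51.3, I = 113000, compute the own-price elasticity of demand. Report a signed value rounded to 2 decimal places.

-2.44

At the given values, q = 117600 − 1360(51.3) − 0.17(113000) = 28622.
∂q/∂P = −1360.
E = (-1360) × (51.3/28622) = -2.4375…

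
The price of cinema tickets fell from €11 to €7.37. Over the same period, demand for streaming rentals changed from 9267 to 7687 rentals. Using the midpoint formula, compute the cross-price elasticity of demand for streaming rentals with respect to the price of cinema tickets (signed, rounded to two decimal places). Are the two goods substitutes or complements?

%ΔQ_{streaming rentals} = (7687 − 9267)/avg = -1580/8477 = -0.186386…
%ΔP_{cinema tickets} = (7.37 − 11)/avg = -3.63/9.185 = -0.395209…
E_cross = (-1580/8477) / (-3.63/9.185) = 0.4716…
E_cross > 0 ⇒ the goods are substitutes.

0.47; substitutes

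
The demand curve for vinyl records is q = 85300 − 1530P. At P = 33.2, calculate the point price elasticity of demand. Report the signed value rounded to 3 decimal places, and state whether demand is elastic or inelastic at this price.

dq/dP = −1530. At P = 33.2, q = 85300 − 1530(33.2) = 34504.
Ed = (dq/dP)·(P/q) = −1530 × (33.2/34504) = -1.47217…
|Ed| = 1.472 > 1, so demand is elastic.

-1.472; elastic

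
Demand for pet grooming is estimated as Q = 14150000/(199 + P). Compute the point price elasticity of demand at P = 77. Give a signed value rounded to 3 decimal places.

dQ/dP = −14150000/(199 + P)² = -185.754. At P = 77, Q = 51268.1.
Ed = (dQ/dP)·(P/Q) = (-185.754) × (77/51268.1) = -0.27898…

-0.279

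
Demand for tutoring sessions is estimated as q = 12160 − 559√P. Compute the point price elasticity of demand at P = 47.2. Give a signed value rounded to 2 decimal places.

-0.23

dq/dP = −559/(2√P) = -40.6828. At P = 47.2, q = 8319.54.
Ed = (dq/dP)·(P/q) = (-40.6828) × (47.2/8319.54) = -0.2308…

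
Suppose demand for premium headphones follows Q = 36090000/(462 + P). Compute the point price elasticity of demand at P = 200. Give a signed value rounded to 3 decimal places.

-0.302

dQ/dP = −36090000/(462 + P)² = -82.3514. At P = 200, Q = 54516.6.
Ed = (dQ/dP)·(P/Q) = (-82.3514) × (200/54516.6) = -0.30211…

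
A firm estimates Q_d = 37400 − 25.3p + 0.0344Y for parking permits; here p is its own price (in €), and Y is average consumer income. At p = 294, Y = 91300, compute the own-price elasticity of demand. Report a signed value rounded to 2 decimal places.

-0.22

At the given values, Q_d = 37400 − 25.3(294) + 0.0344(91300) = 33102.52.
∂Q_d/∂p = −25.3.
E = (-25.3) × (294/33102.52) = -0.2247…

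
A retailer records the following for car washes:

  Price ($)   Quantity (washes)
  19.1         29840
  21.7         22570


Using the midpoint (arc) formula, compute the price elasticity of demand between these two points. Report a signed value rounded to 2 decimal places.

-2.18

%ΔQ = (22570 − 29840) / [(29840 + 22570)/2] = -7270/26205 = -0.277427…
%ΔP = (21.7 − 19.1) / [(19.1 + 21.7)/2] = 2.6/20.4 = 0.127450…
Arc Ed = %ΔQ / %ΔP = (-7270/26205) / (2.6/20.4) = -2.1767…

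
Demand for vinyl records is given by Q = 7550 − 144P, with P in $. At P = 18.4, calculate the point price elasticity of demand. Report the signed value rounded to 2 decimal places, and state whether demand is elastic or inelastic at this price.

-0.54; inelastic

dQ/dP = −144. At P = 18.4, Q = 7550 − 144(18.4) = 4900.4.
Ed = (dQ/dP)·(P/Q) = −144 × (18.4/4900.4) = -0.5406…
|Ed| = 0.54 < 1, so demand is inelastic.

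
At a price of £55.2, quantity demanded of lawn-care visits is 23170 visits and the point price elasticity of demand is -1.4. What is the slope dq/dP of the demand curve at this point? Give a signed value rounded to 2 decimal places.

-587.64

Ed = (dq/dP)·(P/q) ⇒ dq/dP = Ed·q/P = (-1.4)·23170/55.2 = -587.6449…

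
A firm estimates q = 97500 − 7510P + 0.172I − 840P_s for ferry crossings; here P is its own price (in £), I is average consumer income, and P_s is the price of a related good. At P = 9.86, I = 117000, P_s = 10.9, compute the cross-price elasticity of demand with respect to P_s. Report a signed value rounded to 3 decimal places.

At the given values, q = 97500 − 7510(9.86) + 0.172(117000) − 840(10.9) = 34419.4.
∂q/∂P_s = -840.
E = (-840) × (10.9/34419.4) = -0.26601…

-0.266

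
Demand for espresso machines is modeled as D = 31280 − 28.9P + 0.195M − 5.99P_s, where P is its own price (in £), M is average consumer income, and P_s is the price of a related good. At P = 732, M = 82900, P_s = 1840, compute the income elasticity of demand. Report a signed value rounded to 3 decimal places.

At the given values, D = 31280 − 28.9(732) + 0.195(82900) − 5.99(1840) = 15269.1.
∂D/∂M = 0.195.
E = (0.195) × (82900/15269.1) = 1.05870…

1.059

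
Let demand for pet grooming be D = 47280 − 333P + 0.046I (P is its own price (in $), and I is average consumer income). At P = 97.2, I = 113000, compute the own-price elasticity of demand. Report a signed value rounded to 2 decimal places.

At the given values, D = 47280 − 333(97.2) + 0.046(113000) = 20110.4.
∂D/∂P = −333.
E = (-333) × (97.2/20110.4) = -1.6094…

-1.61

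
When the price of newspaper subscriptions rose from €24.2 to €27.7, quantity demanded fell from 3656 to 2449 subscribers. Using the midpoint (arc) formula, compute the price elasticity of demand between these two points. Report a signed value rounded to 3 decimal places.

-2.932

%ΔQ = (2449 − 3656) / [(3656 + 2449)/2] = -1207/3052.5 = -0.395413…
%ΔP = (27.7 − 24.2) / [(24.2 + 27.7)/2] = 3.5/25.95 = 0.134874…
Arc Ed = %ΔQ / %ΔP = (-1207/3052.5) / (3.5/25.95) = -2.93170…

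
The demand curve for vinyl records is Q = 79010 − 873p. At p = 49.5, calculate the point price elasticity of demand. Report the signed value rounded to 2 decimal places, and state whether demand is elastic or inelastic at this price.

-1.21; elastic

dQ/dp = −873. At p = 49.5, Q = 79010 − 873(49.5) = 35796.5.
Ed = (dQ/dp)·(p/Q) = −873 × (49.5/35796.5) = -1.2071…
|Ed| = 1.21 > 1, so demand is elastic.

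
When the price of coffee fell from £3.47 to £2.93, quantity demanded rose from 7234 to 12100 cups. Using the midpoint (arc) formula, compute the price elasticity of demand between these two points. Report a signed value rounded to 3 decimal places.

-2.983

%ΔQ = (12100 − 7234) / [(7234 + 12100)/2] = 4866/9667 = 0.503361…
%ΔP = (2.93 − 3.47) / [(3.47 + 2.93)/2] = -0.54/3.2 = -0.16875
Arc Ed = %ΔQ / %ΔP = (4866/9667) / (-0.54/3.2) = -2.98288…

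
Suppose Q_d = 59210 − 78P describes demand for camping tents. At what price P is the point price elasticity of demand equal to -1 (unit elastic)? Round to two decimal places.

379.55

Ed = −78P/(59210 − 78P). Set this equal to -1:
78P = 1·(59210 − 78P) ⇒ 78P(1 + 1) = 1·59210
P = 1·59210 / (78·2) = 379.5512…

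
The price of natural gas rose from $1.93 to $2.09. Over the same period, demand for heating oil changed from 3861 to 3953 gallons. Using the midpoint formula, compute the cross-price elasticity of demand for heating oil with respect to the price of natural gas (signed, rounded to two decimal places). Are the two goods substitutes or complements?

0.30; substitutes

%ΔQ_{heating oil} = (3953 − 3861)/avg = 92/3907 = 0.023547…
%ΔP_{natural gas} = (2.09 − 1.93)/avg = 0.16/2.01 = 0.079601…
E_cross = (92/3907) / (0.16/2.01) = 0.2958…
E_cross > 0 ⇒ the goods are substitutes.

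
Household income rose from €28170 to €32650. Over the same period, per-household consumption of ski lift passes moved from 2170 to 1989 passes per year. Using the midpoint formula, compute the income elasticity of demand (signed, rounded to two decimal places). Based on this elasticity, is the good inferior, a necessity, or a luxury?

-0.59; inferior

%ΔQ = (1989 − 2170)/[( 2170 + 1989)/2] = -181/2079.5 = -0.087040…
%ΔIncome = (32650 − 28170)/[( 28170 + 32650)/2] = 4480/30410 = 0.147319…
E_income = (-181/2079.5) / (4480/30410) = -0.5908…
E_income < 0 ⇒ inferior good.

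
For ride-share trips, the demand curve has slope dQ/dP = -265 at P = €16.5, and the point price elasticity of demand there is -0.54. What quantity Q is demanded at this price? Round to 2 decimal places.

8097.22

Ed = (dQ/dP)·(P/Q) ⇒ Q = (dQ/dP)·P/Ed = (-265)·16.5/(-0.54) = 8097.2222…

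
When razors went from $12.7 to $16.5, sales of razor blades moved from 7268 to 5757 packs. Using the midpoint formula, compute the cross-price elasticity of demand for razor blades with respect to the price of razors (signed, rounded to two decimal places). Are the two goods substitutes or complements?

-0.89; complements

%ΔQ_{razor blades} = (5757 − 7268)/avg = -1511/6512.5 = -0.232015…
%ΔP_{razors} = (16.5 − 12.7)/avg = 3.8/14.6 = 0.260273…
E_cross = (-1511/6512.5) / (3.8/14.6) = -0.8914…
E_cross < 0 ⇒ the goods are complements.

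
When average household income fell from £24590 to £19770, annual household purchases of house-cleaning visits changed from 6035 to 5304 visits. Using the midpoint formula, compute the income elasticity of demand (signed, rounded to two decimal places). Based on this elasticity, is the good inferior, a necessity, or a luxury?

%ΔQ = (5304 − 6035)/[( 6035 + 5304)/2] = -731/5669.5 = -0.128935…
%ΔIncome = (19770 − 24590)/[( 24590 + 19770)/2] = -4820/22180 = -0.217312…
E_income = (-731/5669.5) / (-4820/22180) = 0.5933…
0 < E_income < 1 ⇒ normal good, necessity.

0.59; necessity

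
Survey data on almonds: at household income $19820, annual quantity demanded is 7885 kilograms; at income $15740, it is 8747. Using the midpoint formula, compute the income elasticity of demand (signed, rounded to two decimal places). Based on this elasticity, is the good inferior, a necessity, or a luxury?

-0.45; inferior

%ΔQ = (8747 − 7885)/[( 7885 + 8747)/2] = 862/8316 = 0.103655…
%ΔIncome = (15740 − 19820)/[( 19820 + 15740)/2] = -4080/17780 = -0.229471…
E_income = (862/8316) / (-4080/17780) = -0.4517…
E_income < 0 ⇒ inferior good.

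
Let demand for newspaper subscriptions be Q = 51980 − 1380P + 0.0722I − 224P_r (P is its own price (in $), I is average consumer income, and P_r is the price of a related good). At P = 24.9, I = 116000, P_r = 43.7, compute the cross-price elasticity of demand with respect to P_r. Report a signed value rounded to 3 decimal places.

At the given values, Q = 51980 − 1380(24.9) + 0.0722(116000) − 224(43.7) = 16204.4.
∂Q/∂P_r = -224.
E = (-224) × (43.7/16204.4) = -0.60408…

-0.604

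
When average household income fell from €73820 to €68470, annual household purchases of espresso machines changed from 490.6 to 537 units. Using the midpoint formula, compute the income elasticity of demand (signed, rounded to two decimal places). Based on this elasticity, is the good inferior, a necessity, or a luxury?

%ΔQ = (537 − 490.6)/[( 490.6 + 537)/2] = 46.4/513.8 = 0.090307…
%ΔIncome = (68470 − 73820)/[( 73820 + 68470)/2] = -5350/71145 = -0.075198…
E_income = (46.4/513.8) / (-5350/71145) = -1.2009…
E_income < 0 ⇒ inferior good.

-1.20; inferior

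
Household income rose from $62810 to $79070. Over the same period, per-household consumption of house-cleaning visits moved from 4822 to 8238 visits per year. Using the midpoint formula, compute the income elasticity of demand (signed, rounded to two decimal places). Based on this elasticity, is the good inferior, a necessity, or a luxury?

%ΔQ = (8238 − 4822)/[( 4822 + 8238)/2] = 3416/6530 = 0.523124…
%ΔIncome = (79070 − 62810)/[( 62810 + 79070)/2] = 16260/70940 = 0.229207…
E_income = (3416/6530) / (16260/70940) = 2.2823…
E_income > 1 ⇒ normal good, luxury.

2.28; luxury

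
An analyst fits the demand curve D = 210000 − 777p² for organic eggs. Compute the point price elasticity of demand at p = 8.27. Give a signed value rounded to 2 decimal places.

dD/dp = −2·777·p = -12851.58. At p = 8.27, D = 156858.7167.
Ed = (dD/dp)·(p/D) = (-12851.58) × (8.27/156858.7167) = -0.6775…

-0.68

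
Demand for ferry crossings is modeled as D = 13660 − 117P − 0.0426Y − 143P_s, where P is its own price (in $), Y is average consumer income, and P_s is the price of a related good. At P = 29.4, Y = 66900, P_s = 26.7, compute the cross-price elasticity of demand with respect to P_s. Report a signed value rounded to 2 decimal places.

At the given values, D = 13660 − 117(29.4) − 0.0426(66900) − 143(26.7) = 3552.16.
∂D/∂P_s = -143.
E = (-143) × (26.7/3552.16) = -1.0748…

-1.07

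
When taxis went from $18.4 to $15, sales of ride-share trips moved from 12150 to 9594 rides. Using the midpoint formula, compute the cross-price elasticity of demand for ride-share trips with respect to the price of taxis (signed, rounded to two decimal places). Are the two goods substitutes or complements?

1.15; substitutes

%ΔQ_{ride-share trips} = (9594 − 12150)/avg = -2556/10872 = -0.235099…
%ΔP_{taxis} = (15 − 18.4)/avg = -3.4/16.7 = -0.203592…
E_cross = (-2556/10872) / (-3.4/16.7) = 1.1547…
E_cross > 0 ⇒ the goods are substitutes.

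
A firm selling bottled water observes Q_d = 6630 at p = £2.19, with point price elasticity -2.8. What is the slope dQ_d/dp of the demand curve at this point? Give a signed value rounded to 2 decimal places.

-8476.71

Ed = (dQ_d/dp)·(p/Q_d) ⇒ dQ_d/dp = Ed·Q_d/p = (-2.8)·6630/2.19 = -8476.7123…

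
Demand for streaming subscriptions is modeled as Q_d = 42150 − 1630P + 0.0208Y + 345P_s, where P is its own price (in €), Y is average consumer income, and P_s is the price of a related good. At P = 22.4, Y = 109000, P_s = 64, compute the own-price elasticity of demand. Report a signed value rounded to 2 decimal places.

-1.22

At the given values, Q_d = 42150 − 1630(22.4) + 0.0208(109000) + 345(64) = 29985.2.
∂Q_d/∂P = −1630.
E = (-1630) × (22.4/29985.2) = -1.2176…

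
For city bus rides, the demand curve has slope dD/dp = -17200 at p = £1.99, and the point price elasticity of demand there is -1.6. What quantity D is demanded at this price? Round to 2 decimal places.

Ed = (dD/dp)·(p/D) ⇒ D = (dD/dp)·p/Ed = (-17200)·1.99/(-1.6) = 21392.5

21392.50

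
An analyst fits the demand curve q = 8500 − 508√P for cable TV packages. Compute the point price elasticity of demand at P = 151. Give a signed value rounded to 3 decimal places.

-1.383

dq/dP = −508/(2√P) = -20.6702. At P = 151, q = 2257.59.
Ed = (dq/dP)·(P/q) = (-20.6702) × (151/2257.59) = -1.38253…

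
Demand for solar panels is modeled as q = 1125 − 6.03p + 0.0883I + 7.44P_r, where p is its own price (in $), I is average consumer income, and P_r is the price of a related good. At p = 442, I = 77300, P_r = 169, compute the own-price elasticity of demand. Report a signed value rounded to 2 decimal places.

-0.41

At the given values, q = 1125 − 6.03(442) + 0.0883(77300) + 7.44(169) = 6542.69.
∂q/∂p = −6.03.
E = (-6.03) × (442/6542.69) = -0.4073…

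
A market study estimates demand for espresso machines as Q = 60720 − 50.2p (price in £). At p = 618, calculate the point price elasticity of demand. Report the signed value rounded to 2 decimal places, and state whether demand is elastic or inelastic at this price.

dQ/dp = −50.2. At p = 618, Q = 60720 − 50.2(618) = 29696.4.
Ed = (dQ/dp)·(p/Q) = −50.2 × (618/29696.4) = -1.0446…
|Ed| = 1.04 > 1, so demand is elastic.

-1.04; elastic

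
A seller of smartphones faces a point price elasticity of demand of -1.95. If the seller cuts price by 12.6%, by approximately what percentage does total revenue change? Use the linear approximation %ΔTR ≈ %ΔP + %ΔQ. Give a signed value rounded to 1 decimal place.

+12.0%

%ΔQ ≈ Ed × %ΔP = (-1.95) × (-12.6%) = +24.5700%
%ΔTR ≈ %ΔP + %ΔQ = (-12.6%) + (+24.5700%) = +11.9700%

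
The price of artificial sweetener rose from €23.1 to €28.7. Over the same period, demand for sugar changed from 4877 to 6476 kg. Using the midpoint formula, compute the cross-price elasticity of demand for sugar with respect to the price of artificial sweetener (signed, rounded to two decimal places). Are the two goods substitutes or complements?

1.30; substitutes

%ΔQ_{sugar} = (6476 − 4877)/avg = 1599/5676.5 = 0.281687…
%ΔP_{artificial sweetener} = (28.7 − 23.1)/avg = 5.6/25.9 = 0.216216…
E_cross = (1599/5676.5) / (5.6/25.9) = 1.3028…
E_cross > 0 ⇒ the goods are substitutes.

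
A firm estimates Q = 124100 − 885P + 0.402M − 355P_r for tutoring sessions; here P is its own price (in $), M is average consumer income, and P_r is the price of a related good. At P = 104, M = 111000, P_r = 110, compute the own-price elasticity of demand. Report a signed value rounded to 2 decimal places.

At the given values, Q = 124100 − 885(104) + 0.402(111000) − 355(110) = 37632.
∂Q/∂P = −885.
E = (-885) × (104/37632) = -2.4457…

-2.45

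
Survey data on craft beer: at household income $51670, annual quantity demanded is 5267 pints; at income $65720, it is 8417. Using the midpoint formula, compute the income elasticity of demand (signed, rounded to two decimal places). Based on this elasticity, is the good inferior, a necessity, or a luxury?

1.92; luxury

%ΔQ = (8417 − 5267)/[( 5267 + 8417)/2] = 3150/6842 = 0.460391…
%ΔIncome = (65720 − 51670)/[( 51670 + 65720)/2] = 14050/58695 = 0.239373…
E_income = (3150/6842) / (14050/58695) = 1.9233…
E_income > 1 ⇒ normal good, luxury.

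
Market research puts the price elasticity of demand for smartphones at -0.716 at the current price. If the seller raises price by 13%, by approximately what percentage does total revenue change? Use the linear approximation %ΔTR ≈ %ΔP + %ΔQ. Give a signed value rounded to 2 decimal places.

%ΔQ ≈ Ed × %ΔP = (-0.716) × (+13%) = -9.3080%
%ΔTR ≈ %ΔP + %ΔQ = (+13%) + (-9.3080%) = +3.6920%

+3.69%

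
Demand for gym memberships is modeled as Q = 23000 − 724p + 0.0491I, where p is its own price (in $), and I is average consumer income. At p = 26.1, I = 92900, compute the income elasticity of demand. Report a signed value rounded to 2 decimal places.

0.53

At the given values, Q = 23000 − 724(26.1) + 0.0491(92900) = 8664.99.
∂Q/∂I = 0.0491.
E = (0.0491) × (92900/8664.99) = 0.5264…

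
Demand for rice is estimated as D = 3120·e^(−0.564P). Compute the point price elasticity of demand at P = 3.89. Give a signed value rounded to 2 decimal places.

-2.19

dD/dP = −0.564·D = -196.159. At P = 3.89, D = 347.8.
Ed = (dD/dP)·(P/D) = (-196.159) × (3.89/347.8) = -2.1939…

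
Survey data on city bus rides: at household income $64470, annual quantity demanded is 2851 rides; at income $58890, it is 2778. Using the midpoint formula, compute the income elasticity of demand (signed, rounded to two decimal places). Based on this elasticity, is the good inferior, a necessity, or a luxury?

%ΔQ = (2778 − 2851)/[( 2851 + 2778)/2] = -73/2814.5 = -0.025937…
%ΔIncome = (58890 − 64470)/[( 64470 + 58890)/2] = -5580/61680 = -0.090466…
E_income = (-73/2814.5) / (-5580/61680) = 0.2867…
0 < E_income < 1 ⇒ normal good, necessity.

0.29; necessity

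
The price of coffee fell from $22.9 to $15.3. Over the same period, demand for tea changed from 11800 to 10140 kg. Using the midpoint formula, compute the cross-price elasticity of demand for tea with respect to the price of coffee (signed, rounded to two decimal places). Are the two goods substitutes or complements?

0.38; substitutes

%ΔQ_{tea} = (10140 − 11800)/avg = -1660/10970 = -0.151321…
%ΔP_{coffee} = (15.3 − 22.9)/avg = -7.6/19.1 = -0.397905…
E_cross = (-1660/10970) / (-7.6/19.1) = 0.3802…
E_cross > 0 ⇒ the goods are substitutes.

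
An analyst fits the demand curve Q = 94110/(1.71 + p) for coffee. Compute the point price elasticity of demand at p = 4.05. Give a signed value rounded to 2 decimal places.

-0.70

dQ/dp = −94110/(1.71 + p)² = -2836.55. At p = 4.05, Q = 16338.5.
Ed = (dQ/dp)·(p/Q) = (-2836.55) × (4.05/16338.5) = -0.7031…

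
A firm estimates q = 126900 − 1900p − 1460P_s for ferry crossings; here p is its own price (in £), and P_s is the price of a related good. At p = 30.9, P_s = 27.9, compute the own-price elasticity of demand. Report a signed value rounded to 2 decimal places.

At the given values, q = 126900 − 1900(30.9) − 1460(27.9) = 27456.
∂q/∂p = −1900.
E = (-1900) × (30.9/27456) = -2.1383…

-2.14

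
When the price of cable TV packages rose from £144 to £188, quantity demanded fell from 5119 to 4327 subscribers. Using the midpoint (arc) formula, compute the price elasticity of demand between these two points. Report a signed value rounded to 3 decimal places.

%ΔQ = (4327 − 5119) / [(5119 + 4327)/2] = -792/4723 = -0.167690…
%ΔP = (188 − 144) / [(144 + 188)/2] = 44/166 = 0.265060…
Arc Ed = %ΔQ / %ΔP = (-792/4723) / (44/166) = -0.63264…

-0.633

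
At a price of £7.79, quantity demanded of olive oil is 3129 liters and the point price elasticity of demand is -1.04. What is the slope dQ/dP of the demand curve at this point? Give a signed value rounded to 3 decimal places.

Ed = (dQ/dP)·(P/Q) ⇒ dQ/dP = Ed·Q/P = (-1.04)·3129/7.79 = -417.73555…

-417.736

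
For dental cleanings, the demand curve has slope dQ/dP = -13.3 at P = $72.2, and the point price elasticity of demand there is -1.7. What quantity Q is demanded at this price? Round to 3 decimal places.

564.859

Ed = (dQ/dP)·(P/Q) ⇒ Q = (dQ/dP)·P/Ed = (-13.3)·72.2/(-1.7) = 564.85882…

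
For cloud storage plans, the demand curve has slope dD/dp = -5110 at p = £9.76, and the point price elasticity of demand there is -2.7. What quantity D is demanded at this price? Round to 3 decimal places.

18471.704

Ed = (dD/dp)·(p/D) ⇒ D = (dD/dp)·p/Ed = (-5110)·9.76/(-2.7) = 18471.70370…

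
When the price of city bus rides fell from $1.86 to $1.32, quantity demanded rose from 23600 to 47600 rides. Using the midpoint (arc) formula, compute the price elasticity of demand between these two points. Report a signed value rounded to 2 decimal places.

-1.99

%ΔQ = (47600 − 23600) / [(23600 + 47600)/2] = 24000/35600 = 0.674157…
%ΔP = (1.32 − 1.86) / [(1.86 + 1.32)/2] = -0.54/1.59 = -0.339622…
Arc Ed = %ΔQ / %ΔP = (24000/35600) / (-0.54/1.59) = -1.9850…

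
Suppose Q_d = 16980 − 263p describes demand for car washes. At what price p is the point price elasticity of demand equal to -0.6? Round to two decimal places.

Ed = −263p/(16980 − 263p). Set this equal to -0.6:
263p = 0.6·(16980 − 263p) ⇒ 263p(1 + 0.6) = 0.6·16980
p = 0.6·16980 / (263·1.6) = 24.2110…

24.21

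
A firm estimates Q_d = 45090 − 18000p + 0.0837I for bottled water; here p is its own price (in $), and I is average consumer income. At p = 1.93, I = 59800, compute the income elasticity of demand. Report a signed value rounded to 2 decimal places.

0.33

At the given values, Q_d = 45090 − 18000(1.93) + 0.0837(59800) = 15355.26.
∂Q_d/∂I = 0.0837.
E = (0.0837) × (59800/15355.26) = 0.3259…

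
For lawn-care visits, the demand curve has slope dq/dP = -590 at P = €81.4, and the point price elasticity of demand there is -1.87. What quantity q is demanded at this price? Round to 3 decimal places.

Ed = (dq/dP)·(P/q) ⇒ q = (dq/dP)·P/Ed = (-590)·81.4/(-1.87) = 25682.35294…

25682.353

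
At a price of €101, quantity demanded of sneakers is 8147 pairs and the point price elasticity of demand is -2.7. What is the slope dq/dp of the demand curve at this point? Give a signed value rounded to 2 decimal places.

Ed = (dq/dp)·(p/q) ⇒ dq/dp = Ed·q/p = (-2.7)·8147/101 = -217.7910…

-217.79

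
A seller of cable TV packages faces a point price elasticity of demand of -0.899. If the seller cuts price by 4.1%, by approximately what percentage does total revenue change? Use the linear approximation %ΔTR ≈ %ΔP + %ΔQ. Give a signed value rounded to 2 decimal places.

-0.41%

%ΔQ ≈ Ed × %ΔP = (-0.899) × (-4.1%) = +3.6859%
%ΔTR ≈ %ΔP + %ΔQ = (-4.1%) + (+3.6859%) = -0.4141%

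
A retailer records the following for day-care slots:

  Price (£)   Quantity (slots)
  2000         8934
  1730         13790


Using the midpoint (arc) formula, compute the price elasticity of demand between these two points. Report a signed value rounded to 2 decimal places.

%ΔQ = (13790 − 8934) / [(8934 + 13790)/2] = 4856/11362 = 0.427389…
%ΔP = (1730 − 2000) / [(2000 + 1730)/2] = -270/1865 = -0.144772…
Arc Ed = %ΔQ / %ΔP = (4856/11362) / (-270/1865) = -2.9521…

-2.95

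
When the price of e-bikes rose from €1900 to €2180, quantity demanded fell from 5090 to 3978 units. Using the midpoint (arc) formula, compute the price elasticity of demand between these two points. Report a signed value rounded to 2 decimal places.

-1.79

%ΔQ = (3978 − 5090) / [(5090 + 3978)/2] = -1112/4534 = -0.245258…
%ΔP = (2180 − 1900) / [(1900 + 2180)/2] = 280/2040 = 0.137254…
Arc Ed = %ΔQ / %ΔP = (-1112/4534) / (280/2040) = -1.7868…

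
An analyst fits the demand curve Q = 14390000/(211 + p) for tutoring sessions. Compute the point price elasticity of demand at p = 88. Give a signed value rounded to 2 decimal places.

-0.29

dQ/dp = −14390000/(211 + p)² = -160.96. At p = 88, Q = 48127.1.
Ed = (dQ/dp)·(p/Q) = (-160.96) × (88/48127.1) = -0.2943…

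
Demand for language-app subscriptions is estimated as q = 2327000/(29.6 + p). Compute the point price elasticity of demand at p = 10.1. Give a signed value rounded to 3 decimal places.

-0.254

dq/dp = −2327000/(29.6 + p)² = -1476.44. At p = 10.1, q = 58614.6.
Ed = (dq/dp)·(p/q) = (-1476.44) × (10.1/58614.6) = -0.25440…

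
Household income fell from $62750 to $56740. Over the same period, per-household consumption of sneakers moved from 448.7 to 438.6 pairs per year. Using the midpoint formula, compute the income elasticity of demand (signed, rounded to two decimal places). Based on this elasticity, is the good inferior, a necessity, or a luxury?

%ΔQ = (438.6 − 448.7)/[( 448.7 + 438.6)/2] = -10.1/443.65 = -0.022765…
%ΔIncome = (56740 − 62750)/[( 62750 + 56740)/2] = -6010/59745 = -0.100594…
E_income = (-10.1/443.65) / (-6010/59745) = 0.2263…
0 < E_income < 1 ⇒ normal good, necessity.

0.23; necessity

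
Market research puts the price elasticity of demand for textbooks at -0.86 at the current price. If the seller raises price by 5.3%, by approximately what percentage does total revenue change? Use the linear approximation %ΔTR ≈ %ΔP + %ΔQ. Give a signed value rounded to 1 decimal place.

%ΔQ ≈ Ed × %ΔP = (-0.86) × (+5.3%) = -4.5580%
%ΔTR ≈ %ΔP + %ΔQ = (+5.3%) + (-4.5580%) = +0.7420%

+0.7%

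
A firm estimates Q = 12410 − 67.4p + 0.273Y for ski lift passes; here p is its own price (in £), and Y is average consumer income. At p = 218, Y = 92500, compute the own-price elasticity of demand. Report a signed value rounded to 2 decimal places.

At the given values, Q = 12410 − 67.4(218) + 0.273(92500) = 22969.3.
∂Q/∂p = −67.4.
E = (-67.4) × (218/22969.3) = -0.6396…

-0.64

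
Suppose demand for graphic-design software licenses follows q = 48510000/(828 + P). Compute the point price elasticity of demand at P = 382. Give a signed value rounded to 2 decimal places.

-0.32

dq/dP = −48510000/(828 + P)² = -33.133. At P = 382, q = 40090.9.
Ed = (dq/dP)·(P/q) = (-33.133) × (382/40090.9) = -0.3157…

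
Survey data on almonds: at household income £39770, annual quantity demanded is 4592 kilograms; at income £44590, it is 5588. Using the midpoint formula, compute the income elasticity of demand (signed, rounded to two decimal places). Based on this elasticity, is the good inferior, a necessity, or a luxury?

%ΔQ = (5588 − 4592)/[( 4592 + 5588)/2] = 996/5090 = 0.195677…
%ΔIncome = (44590 − 39770)/[( 39770 + 44590)/2] = 4820/42180 = 0.114272…
E_income = (996/5090) / (4820/42180) = 1.7123…
E_income > 1 ⇒ normal good, luxury.

1.71; luxury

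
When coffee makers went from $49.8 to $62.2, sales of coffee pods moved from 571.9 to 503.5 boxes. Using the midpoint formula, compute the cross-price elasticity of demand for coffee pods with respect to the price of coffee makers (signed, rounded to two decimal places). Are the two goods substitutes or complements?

%ΔQ_{coffee pods} = (503.5 − 571.9)/avg = -68.4/537.7 = -0.127208…
%ΔP_{coffee makers} = (62.2 − 49.8)/avg = 12.4/56 = 0.221428…
E_cross = (-68.4/537.7) / (12.4/56) = -0.5744…
E_cross < 0 ⇒ the goods are complements.

-0.57; complements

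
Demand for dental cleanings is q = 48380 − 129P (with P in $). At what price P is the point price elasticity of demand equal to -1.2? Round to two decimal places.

Ed = −129P/(48380 − 129P). Set this equal to -1.2:
129P = 1.2·(48380 − 129P) ⇒ 129P(1 + 1.2) = 1.2·48380
P = 1.2·48380 / (129·2.2) = 204.5665…

204.57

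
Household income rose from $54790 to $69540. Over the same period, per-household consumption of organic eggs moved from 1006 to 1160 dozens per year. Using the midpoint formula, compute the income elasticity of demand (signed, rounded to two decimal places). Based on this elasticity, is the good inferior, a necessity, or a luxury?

0.60; necessity

%ΔQ = (1160 − 1006)/[( 1006 + 1160)/2] = 154/1083 = 0.142197…
%ΔIncome = (69540 − 54790)/[( 54790 + 69540)/2] = 14750/62165 = 0.237271…
E_income = (154/1083) / (14750/62165) = 0.5993…
0 < E_income < 1 ⇒ normal good, necessity.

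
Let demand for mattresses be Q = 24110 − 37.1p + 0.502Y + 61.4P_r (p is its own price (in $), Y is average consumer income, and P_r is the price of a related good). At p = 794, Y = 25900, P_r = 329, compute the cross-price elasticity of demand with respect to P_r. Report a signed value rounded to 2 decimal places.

At the given values, Q = 24110 − 37.1(794) + 0.502(25900) + 61.4(329) = 27855.
∂Q/∂P_r = 61.4.
E = (61.4) × (329/27855) = 0.7252…

0.73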